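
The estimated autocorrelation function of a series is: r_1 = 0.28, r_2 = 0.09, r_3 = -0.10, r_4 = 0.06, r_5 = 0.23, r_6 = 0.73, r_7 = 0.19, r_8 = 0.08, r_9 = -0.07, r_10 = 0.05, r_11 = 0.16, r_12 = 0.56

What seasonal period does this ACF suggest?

6

The largest autocorrelation is r_6 = 0.73, with a weaker echo at lag 12 (0.56); the remaining lags stay at or below 0.28. The elevated value at lag 1 (0.28), dropping to 0.09 at lag 2, reflects decaying short-term dependence rather than seasonality.
The dominant spike at lag 6 indicates a seasonal period of 6.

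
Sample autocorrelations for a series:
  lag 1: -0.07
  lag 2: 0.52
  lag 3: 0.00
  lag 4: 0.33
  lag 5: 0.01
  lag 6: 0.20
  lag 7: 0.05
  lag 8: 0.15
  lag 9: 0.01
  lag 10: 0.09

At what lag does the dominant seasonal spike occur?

2

The largest autocorrelation is r_2 = 0.52, with weaker echoes at lags 4 (0.33), 6 (0.20) and 8 (0.15); the remaining lags stay at or below 0.09.
The dominant spike at lag 2 indicates a seasonal period of 2.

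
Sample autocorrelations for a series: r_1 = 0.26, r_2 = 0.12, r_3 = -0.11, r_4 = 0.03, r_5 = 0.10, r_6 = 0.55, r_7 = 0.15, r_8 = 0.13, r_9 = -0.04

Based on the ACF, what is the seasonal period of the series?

The largest autocorrelation is r_6 = 0.55; the remaining lags stay at or below 0.26. The elevated value at lag 1 (0.26), dropping to 0.12 at lag 2, reflects decaying short-term dependence rather than seasonality.
The dominant spike at lag 6 indicates a seasonal period of 6.

6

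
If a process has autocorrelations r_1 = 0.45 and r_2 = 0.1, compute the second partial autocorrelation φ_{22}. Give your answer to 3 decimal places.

φ_{22} = (r_2 − r_1²) / (1 − r_1²)
r_1² = (0.45)² = 0.2025
Numerator = 0.1 − 0.2025 = -0.1025; denominator = 1 − 0.2025 = 0.7975
φ_{22} = -0.1025 / 0.7975 = -0.129

-0.129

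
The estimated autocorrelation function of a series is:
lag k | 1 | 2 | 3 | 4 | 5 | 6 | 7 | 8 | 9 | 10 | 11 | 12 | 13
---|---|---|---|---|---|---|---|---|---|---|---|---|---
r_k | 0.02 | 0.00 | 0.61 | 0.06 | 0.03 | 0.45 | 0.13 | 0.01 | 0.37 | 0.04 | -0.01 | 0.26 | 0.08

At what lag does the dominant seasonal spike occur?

3

The largest autocorrelation is r_3 = 0.61, with weaker echoes at lags 6 (0.45), 9 (0.37) and 12 (0.26); the remaining lags stay at or below 0.13.
The dominant spike at lag 3 indicates a seasonal period of 3.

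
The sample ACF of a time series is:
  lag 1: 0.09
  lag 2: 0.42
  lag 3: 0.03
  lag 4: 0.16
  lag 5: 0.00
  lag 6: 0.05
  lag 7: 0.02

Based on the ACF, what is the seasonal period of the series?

2

The largest autocorrelation is r_2 = 0.42, with a weaker echo at lag 4 (0.16); the remaining lags stay at or below 0.09.
The dominant spike at lag 2 indicates a seasonal period of 2.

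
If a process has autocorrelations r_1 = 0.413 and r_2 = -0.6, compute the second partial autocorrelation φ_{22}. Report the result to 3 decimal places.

-0.929

φ_{22} = (r_2 − r_1²) / (1 − r_1²)
r_1² = (0.413)² = 0.170569
Numerator = -0.6 − 0.1706 = -0.7706; denominator = 1 − 0.1706 = 0.8294
φ_{22} = -0.7706 / 0.8294 = -0.929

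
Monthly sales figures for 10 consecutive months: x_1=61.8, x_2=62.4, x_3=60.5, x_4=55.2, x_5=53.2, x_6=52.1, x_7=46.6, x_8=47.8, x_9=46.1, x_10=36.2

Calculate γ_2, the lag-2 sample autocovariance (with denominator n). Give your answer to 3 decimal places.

21.770

Mean x̄ = (61.8 + 62.4 + 60.5 + 55.2 + 53.2 + 52.1 + 46.6 + 47.8 + 46.1 + 36.2)/10 = 52.1900
Σ_{t=1}^{8}(x_t−x̄)(x_{t+2}−x̄) = 217.7018
γ_2 = 217.7018 / 10 = 21.770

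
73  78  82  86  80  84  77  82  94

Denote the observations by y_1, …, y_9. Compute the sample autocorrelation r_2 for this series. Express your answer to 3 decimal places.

Mean ȳ = (73 + 78 + 82 + 86 + 80 + 84 + 77 + 82 + 94)/9 = 81.7778
Σ(y_t−ȳ)(y_{t+2}−ȳ) = (-1.9506) + (-15.9506) + (-0.3951) + (9.3827) + (8.4938) + (0.4938) + (-58.3951) = -58.3210
Denominator Σ(y_t−ȳ)² = 289.5556
r_2 = -58.3210 / 289.5556 = -0.201

-0.201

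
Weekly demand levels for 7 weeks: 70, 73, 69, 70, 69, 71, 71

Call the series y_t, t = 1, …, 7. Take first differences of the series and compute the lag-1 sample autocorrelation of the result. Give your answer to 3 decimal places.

-0.606

First differences Δy: 3, -4, 1, -1, 2, 0
Mean of differences = 0.1667
Numerator Σ(Δy_t−Δȳ)(Δy_{t+1}−Δȳ) = -18.6944
Denominator Σ(Δy_t−Δȳ)² = 30.8333
r_1(Δy) = -18.6944 / 30.8333 = -0.606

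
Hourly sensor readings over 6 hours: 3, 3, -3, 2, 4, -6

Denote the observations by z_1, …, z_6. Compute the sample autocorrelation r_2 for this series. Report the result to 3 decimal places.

Mean z̄ = (3 + 3 − 3 + 2 + 4 − 6)/6 = 0.5000
Deviations from mean: 2.5000, 2.5000, -3.5000, 1.5000, 3.5000, -6.5000
Σ(z_t−z̄)(z_{t+2}−z̄) = (-8.7500) + (3.7500) + (-12.2500) + (-9.7500) = -27.0000
Denominator Σ(z_t−z̄)² = 81.5000
r_2 = -27.0000 / 81.5000 = -0.331

-0.331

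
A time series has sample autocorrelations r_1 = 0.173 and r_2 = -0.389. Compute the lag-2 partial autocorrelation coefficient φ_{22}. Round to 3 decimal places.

φ_{22} = (r_2 − r_1²) / (1 − r_1²)
r_1² = (0.173)² = 0.029929
Numerator = -0.389 − 0.0299 = -0.4189; denominator = 1 − 0.0299 = 0.9701
φ_{22} = -0.4189 / 0.9701 = -0.432

-0.432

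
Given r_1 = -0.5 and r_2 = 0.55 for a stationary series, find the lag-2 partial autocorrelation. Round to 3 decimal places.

φ_{22} = (r_2 − r_1²) / (1 − r_1²)
r_1² = (-0.5)² = 0.25
Numerator = 0.55 − 0.2500 = 0.3000; denominator = 1 − 0.2500 = 0.7500
φ_{22} = 0.3000 / 0.7500 = 0.400

0.400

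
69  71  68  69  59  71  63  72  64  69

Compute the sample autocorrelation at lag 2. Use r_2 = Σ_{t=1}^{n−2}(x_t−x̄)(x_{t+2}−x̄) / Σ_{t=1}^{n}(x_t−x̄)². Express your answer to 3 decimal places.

0.534

Mean x̄ = (69 + 71 + 68 + 69 + 59 + 71 + 63 + 72 + 64 + 69)/10 = 67.5000
Numerator Σ_{t=1}^{8}(x_t−x̄)(x_{t+2}−x̄) = 83.5000
Denominator Σ(x_t−x̄)² = 156.5000
r_2 = 83.5000 / 156.5000 = 0.534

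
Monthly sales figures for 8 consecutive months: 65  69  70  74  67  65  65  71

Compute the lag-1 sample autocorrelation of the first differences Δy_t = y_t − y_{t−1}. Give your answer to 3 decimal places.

-0.028

First differences Δy: 4, 1, 4, -7, -2, 0, 6
Mean of differences = 0.8571
Numerator Σ(Δy_t−Δȳ)(Δy_{t+1}−Δȳ) = -3.3061
Denominator Σ(Δy_t−Δȳ)² = 116.8571
r_1(Δy) = -3.3061 / 116.8571 = -0.028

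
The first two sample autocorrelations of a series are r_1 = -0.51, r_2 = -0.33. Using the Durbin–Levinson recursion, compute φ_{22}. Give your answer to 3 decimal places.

φ_{22} = (r_2 − r_1²) / (1 − r_1²)
r_1² = (-0.51)² = 0.2601
Numerator = -0.33 − 0.2601 = -0.5901; denominator = 1 − 0.2601 = 0.7399
φ_{22} = -0.5901 / 0.7399 = -0.798

-0.798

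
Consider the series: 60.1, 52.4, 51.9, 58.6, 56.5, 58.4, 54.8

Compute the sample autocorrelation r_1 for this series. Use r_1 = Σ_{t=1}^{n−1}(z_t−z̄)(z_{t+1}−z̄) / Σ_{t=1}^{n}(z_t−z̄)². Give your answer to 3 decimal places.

-0.178

Mean z̄ = (60.1 + 52.4 + 51.9 + 58.6 + 56.5 + 58.4 + 54.8)/7 = 56.1000
Deviations from mean: 4.0000, -3.7000, -4.2000, 2.5000, 0.4000, 2.3000, -1.3000
Numerator Σ_{t=1}^{6}(z_t−z̄)(z_{t+1}−z̄) = -10.8300
Denominator Σ(z_t−z̄)² = 60.7200
r_1 = -10.8300 / 60.7200 = -0.178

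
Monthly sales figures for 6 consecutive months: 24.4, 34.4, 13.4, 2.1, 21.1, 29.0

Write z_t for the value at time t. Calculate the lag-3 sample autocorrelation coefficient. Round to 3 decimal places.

-0.185

Mean z̄ = (24.4 + 34.4 + 13.4 + 2.1 + 21.1 + 29.0)/6 = 20.7333
Σ(z_t−z̄)(z_{t+3}−z̄) = (-68.3222) + (5.0111) + (-60.6222) = -123.9333
Denominator Σ(z_t−z̄)² = 669.6733
r_3 = -123.9333 / 669.6733 = -0.185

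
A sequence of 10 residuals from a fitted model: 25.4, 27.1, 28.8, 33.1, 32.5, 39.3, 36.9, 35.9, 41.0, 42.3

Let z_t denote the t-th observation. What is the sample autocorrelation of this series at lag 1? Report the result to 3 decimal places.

Mean z̄ = (25.4 + 27.1 + 28.8 + 33.1 + 32.5 + 39.3 + 36.9 + 35.9 + 41.0 + 42.3)/10 = 34.2300
Numerator Σ_{t=1}^{9}(z_t−z̄)(z_{t+1}−z̄) = 184.9291
Denominator Σ(z_t−z̄)² = 309.1410
r_1 = 184.9291 / 309.1410 = 0.598

0.598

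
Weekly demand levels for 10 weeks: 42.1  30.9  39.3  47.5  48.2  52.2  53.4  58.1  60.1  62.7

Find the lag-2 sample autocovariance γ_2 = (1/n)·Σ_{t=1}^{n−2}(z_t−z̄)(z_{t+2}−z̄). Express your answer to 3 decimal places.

Mean z̄ = (42.1 + 30.9 + 39.3 + 47.5 + 48.2 + 52.2 + 53.4 + 58.1 + 60.1 + 62.7)/10 = 49.4500
Σ_{t=1}^{8}(z_t−z̄)(z_{t+2}−z̄) = 293.6300
γ_2 = 293.6300 / 10 = 29.363

29.363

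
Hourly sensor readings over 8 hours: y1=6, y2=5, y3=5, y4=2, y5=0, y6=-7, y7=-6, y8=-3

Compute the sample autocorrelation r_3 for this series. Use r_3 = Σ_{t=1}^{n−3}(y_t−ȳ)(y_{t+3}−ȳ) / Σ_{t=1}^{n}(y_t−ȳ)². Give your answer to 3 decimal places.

-0.194

Mean ȳ = (6 + 5 + 5 + 2 + 0 − 7 − 6 − 3)/8 = 0.2500
Deviations from mean: 5.7500, 4.7500, 4.7500, 1.7500, -0.2500, -7.2500, -6.2500, -3.2500
Σ(y_t−ȳ)(y_{t+3}−ȳ) = (10.0625) + (-1.1875) + (-34.4375) + (-10.9375) + (0.8125) = -35.6875
Denominator Σ(y_t−ȳ)² = 183.5000
r_3 = -35.6875 / 183.5000 = -0.194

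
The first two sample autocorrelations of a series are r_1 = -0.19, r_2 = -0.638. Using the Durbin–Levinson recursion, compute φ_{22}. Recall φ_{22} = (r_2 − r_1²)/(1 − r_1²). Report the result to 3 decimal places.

-0.699

φ_{22} = (r_2 − r_1²) / (1 − r_1²)
r_1² = (-0.19)² = 0.0361
Numerator = -0.638 − 0.0361 = -0.6741; denominator = 1 − 0.0361 = 0.9639
φ_{22} = -0.6741 / 0.9639 = -0.699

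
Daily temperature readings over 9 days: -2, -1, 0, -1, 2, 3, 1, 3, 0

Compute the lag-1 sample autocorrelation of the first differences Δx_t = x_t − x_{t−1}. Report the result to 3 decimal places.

First differences Δx: 1, 1, -1, 3, 1, -2, 2, -3
Mean of differences = 0.2500
Numerator Σ(Δx_t−Δx̄)(Δx_{t+1}−Δx̄) = -13.0625
Denominator Σ(Δx_t−Δx̄)² = 29.5000
r_1(Δx) = -13.0625 / 29.5000 = -0.443

-0.443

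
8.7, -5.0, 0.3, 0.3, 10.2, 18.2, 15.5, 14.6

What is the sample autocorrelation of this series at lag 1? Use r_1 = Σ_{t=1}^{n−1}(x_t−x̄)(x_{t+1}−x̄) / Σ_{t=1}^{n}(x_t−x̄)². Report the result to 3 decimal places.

0.565

Mean x̄ = (8.7 − 5.0 + 0.3 + 0.3 + 10.2 + 18.2 + 15.5 + 14.6)/8 = 7.8500
Deviations from mean: 0.8500, -12.8500, -7.5500, -7.5500, 2.3500, 10.3500, 7.6500, 6.7500
Σ(x_t−x̄)(x_{t+1}−x̄) = (-10.9225) + (97.0175) + (57.0025) + (-17.7425) + (24.3225) + (79.1775) + (51.6375) = 280.4925
Denominator Σ(x_t−x̄)² = 496.5800
r_1 = 280.4925 / 496.5800 = 0.565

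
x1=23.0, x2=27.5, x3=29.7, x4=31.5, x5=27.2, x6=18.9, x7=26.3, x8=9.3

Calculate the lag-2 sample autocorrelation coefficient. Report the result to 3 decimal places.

0.225

Mean x̄ = (23.0 + 27.5 + 29.7 + 31.5 + 27.2 + 18.9 + 26.3 + 9.3)/8 = 24.1750
Deviations from mean: -1.1750, 3.3250, 5.5250, 7.3250, 3.0250, -5.2750, 2.1250, -14.8750
Numerator Σ_{t=1}^{6}(x_t−x̄)(x_{t+2}−x̄) = 80.8313
Denominator Σ(x_t−x̄)² = 359.3750
r_2 = 80.8313 / 359.3750 = 0.225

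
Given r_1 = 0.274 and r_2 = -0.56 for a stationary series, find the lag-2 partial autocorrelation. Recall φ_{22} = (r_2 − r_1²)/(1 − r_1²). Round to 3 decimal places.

φ_{22} = (r_2 − r_1²) / (1 − r_1²)
r_1² = (0.274)² = 0.075076
Numerator = -0.56 − 0.0751 = -0.6351; denominator = 1 − 0.0751 = 0.9249
φ_{22} = -0.6351 / 0.9249 = -0.687

-0.687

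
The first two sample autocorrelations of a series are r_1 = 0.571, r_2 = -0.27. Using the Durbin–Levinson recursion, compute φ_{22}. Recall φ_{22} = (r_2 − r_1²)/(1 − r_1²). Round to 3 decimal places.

-0.884

φ_{22} = (r_2 − r_1²) / (1 − r_1²)
r_1² = (0.571)² = 0.326041
Numerator = -0.27 − 0.3260 = -0.5960; denominator = 1 − 0.3260 = 0.6740
φ_{22} = -0.5960 / 0.6740 = -0.884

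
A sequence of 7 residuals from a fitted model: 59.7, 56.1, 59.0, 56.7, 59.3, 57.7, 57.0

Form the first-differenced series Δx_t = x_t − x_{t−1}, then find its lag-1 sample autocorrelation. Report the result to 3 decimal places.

-0.726

First differences Δx: -3.6, 2.9, -2.3, 2.6, -1.6, -0.7
Mean of differences = -0.4500
Numerator Σ(Δx_t−Δx̄)(Δx_{t+1}−Δx̄) = -25.6125
Denominator Σ(Δx_t−Δx̄)² = 35.2550
r_1(Δx) = -25.6125 / 35.2550 = -0.726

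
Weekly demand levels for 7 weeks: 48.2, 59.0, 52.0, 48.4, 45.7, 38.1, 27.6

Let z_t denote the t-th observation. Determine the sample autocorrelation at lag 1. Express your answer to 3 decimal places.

0.444

Mean z̄ = (48.2 + 59.0 + 52.0 + 48.4 + 45.7 + 38.1 + 27.6)/7 = 45.5714
Σ(z_t−z̄)(z_{t+1}−z̄) = (35.2980) + (86.3265) + (18.1837) + (0.3637) + (-0.9606) + (134.2722) = 273.4835
Denominator Σ(z_t−z̄)² = 615.3743
r_1 = 273.4835 / 615.3743 = 0.444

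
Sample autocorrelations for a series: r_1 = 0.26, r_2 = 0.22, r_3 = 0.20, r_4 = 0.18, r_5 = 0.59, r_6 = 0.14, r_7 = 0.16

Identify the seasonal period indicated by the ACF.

5

The largest autocorrelation is r_5 = 0.59; the remaining lags stay at or below 0.26. The elevated value at lag 1 (0.26), dropping to 0.22 at lag 2, reflects decaying short-term dependence rather than seasonality.
The dominant spike at lag 5 indicates a seasonal period of 5.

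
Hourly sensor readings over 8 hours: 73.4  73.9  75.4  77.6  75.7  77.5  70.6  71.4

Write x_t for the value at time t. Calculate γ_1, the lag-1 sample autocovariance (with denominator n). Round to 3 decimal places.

Mean x̄ = (73.4 + 73.9 + 75.4 + 77.6 + 75.7 + 77.5 + 70.6 + 71.4)/8 = 74.4375
Deviations: -1.0375, -0.5375, 0.9625, 3.1625, 1.2625, 3.0625, -3.8375, -3.0375
Σ_{t=1}^{7}(x_t−x̄)(x_{t+1}−x̄) = 10.8473
γ_1 = 10.8473 / 8 = 1.356

1.356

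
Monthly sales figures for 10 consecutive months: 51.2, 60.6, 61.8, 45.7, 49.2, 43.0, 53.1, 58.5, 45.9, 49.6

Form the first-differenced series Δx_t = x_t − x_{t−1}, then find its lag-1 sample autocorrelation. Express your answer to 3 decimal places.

First differences Δx: 9.4, 1.2, -16.1, 3.5, -6.2, 10.1, 5.4, -12.6, 3.7
Mean of differences = -0.1778
Numerator Σ(Δx_t−Δx̄)(Δx_{t+1}−Δx̄) = -211.4749
Denominator Σ(Δx_t−Δx̄)² = 703.0356
r_1(Δx) = -211.4749 / 703.0356 = -0.301

-0.301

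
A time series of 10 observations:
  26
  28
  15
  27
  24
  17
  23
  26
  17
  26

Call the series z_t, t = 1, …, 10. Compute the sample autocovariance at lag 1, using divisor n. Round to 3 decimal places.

Mean z̄ = (26 + 28 + 15 + 27 + 24 + 17 + 23 + 26 + 17 + 26)/10 = 22.9000
Σ_{t=1}^{9}(z_t−z̄)(z_{t+1}−z̄) = -95.7100
γ_1 = -95.7100 / 10 = -9.571

-9.571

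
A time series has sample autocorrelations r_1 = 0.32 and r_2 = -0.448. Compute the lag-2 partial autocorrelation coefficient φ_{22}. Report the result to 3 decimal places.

-0.613

φ_{22} = (r_2 − r_1²) / (1 − r_1²)
r_1² = (0.32)² = 0.1024
Numerator = -0.448 − 0.1024 = -0.5504; denominator = 1 − 0.1024 = 0.8976
φ_{22} = -0.5504 / 0.8976 = -0.613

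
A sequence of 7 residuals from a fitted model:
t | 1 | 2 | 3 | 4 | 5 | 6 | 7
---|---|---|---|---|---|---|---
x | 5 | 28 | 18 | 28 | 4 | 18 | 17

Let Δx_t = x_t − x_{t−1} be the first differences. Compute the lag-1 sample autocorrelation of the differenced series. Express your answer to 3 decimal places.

First differences Δx: 23, -10, 10, -24, 14, -1
Mean of differences = 2.0000
Numerator Σ(Δx_t−Δx̄)(Δx_{t+1}−Δx̄) = -904.0000
Denominator Σ(Δx_t−Δx̄)² = 1478.0000
r_1(Δx) = -904.0000 / 1478.0000 = -0.612

-0.612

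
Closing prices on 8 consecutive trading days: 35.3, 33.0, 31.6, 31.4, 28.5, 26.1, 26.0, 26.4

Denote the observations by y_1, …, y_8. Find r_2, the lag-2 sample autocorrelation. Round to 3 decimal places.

0.277

Mean ȳ = (35.3 + 33.0 + 31.6 + 31.4 + 28.5 + 26.1 + 26.0 + 26.4)/8 = 29.7875
Deviations from mean: 5.5125, 3.2125, 1.8125, 1.6125, -1.2875, -3.6875, -3.7875, -3.3875
Σ(y_t−ȳ)(y_{t+2}−ȳ) = (9.9914) + (5.1802) + (-2.3336) + (-5.9461) + (4.8764) + (12.4914) = 24.2597
Denominator Σ(y_t−ȳ)² = 87.6688
r_2 = 24.2597 / 87.6688 = 0.277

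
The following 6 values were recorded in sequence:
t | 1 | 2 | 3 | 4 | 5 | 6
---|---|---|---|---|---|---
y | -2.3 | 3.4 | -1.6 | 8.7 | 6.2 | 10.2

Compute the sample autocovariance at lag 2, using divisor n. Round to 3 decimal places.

8.225

Mean ȳ = (-2.3 + 3.4 − 1.6 + 8.7 + 6.2 + 10.2)/6 = 4.1000
Σ_{t=1}^{4}(y_t−ȳ)(y_{t+2}−ȳ) = 49.3500
γ_2 = 49.3500 / 6 = 8.225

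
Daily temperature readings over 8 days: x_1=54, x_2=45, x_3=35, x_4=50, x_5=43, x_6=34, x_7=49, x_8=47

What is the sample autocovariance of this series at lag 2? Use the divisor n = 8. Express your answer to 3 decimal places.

-20.254

Mean x̄ = (54 + 45 + 35 + 50 + 43 + 34 + 49 + 47)/8 = 44.6250
Deviations: 9.3750, 0.3750, -9.6250, 5.3750, -1.6250, -10.6250, 4.3750, 2.3750
Σ_{t=1}^{6}(x_t−x̄)(x_{t+2}−x̄) = -162.0313
γ_2 = -162.0313 / 8 = -20.254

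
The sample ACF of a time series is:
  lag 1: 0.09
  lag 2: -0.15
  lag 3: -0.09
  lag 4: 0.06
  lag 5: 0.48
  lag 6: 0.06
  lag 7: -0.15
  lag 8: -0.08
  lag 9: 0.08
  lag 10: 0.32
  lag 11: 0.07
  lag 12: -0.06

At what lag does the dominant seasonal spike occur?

The largest autocorrelation is r_5 = 0.48, with a weaker echo at lag 10 (0.32); the remaining lags stay at or below 0.09.
The dominant spike at lag 5 indicates a seasonal period of 5.

5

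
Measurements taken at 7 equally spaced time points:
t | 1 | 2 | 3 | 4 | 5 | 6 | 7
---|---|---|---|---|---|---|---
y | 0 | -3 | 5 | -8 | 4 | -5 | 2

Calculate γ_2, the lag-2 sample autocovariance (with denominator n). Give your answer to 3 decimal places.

13.099

Mean ȳ = (0 − 3 + 5 − 8 + 4 − 5 + 2)/7 = -0.7143
Deviations: 0.7143, -2.2857, 5.7143, -7.2857, 4.7143, -4.2857, 2.7143
Σ_{t=1}^{5}(y_t−ȳ)(y_{t+2}−ȳ) = 91.6939
γ_2 = 91.6939 / 7 = 13.099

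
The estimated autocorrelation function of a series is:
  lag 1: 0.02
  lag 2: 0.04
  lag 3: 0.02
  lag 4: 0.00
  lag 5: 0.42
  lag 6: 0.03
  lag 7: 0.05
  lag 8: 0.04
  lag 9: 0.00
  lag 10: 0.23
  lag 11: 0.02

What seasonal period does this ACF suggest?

5

The largest autocorrelation is r_5 = 0.42, with a weaker echo at lag 10 (0.23); the remaining lags stay at or below 0.05.
The dominant spike at lag 5 indicates a seasonal period of 5.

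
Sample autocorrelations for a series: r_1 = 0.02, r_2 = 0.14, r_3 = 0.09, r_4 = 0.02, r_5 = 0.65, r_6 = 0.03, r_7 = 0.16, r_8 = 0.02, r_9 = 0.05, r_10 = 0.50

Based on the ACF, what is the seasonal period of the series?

The largest autocorrelation is r_5 = 0.65, with a weaker echo at lag 10 (0.50); the remaining lags stay at or below 0.16.
The dominant spike at lag 5 indicates a seasonal period of 5.

5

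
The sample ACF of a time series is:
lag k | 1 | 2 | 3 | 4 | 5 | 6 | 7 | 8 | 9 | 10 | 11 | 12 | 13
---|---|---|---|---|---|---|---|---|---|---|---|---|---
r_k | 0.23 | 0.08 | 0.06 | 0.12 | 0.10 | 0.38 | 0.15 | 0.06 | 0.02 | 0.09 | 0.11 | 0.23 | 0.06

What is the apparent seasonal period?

The largest autocorrelation is r_6 = 0.38; the remaining lags stay at or below 0.23. The elevated value at lag 1 (0.23), dropping to 0.08 at lag 2, reflects decaying short-term dependence rather than seasonality.
The dominant spike at lag 6 indicates a seasonal period of 6.

6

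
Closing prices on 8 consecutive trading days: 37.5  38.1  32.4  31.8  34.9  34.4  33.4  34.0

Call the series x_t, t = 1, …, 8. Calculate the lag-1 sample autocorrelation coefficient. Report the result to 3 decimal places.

0.243

Mean x̄ = (37.5 + 38.1 + 32.4 + 31.8 + 34.9 + 34.4 + 33.4 + 34.0)/8 = 34.5625
Σ(x_t−x̄)(x_{t+1}−x̄) = (10.3914) + (-7.6498) + (5.9739) + (-0.9323) + (-0.0548) + (0.1889) + (0.6539) = 8.5711
Denominator Σ(x_t−x̄)² = 35.2588
r_1 = 8.5711 / 35.2588 = 0.243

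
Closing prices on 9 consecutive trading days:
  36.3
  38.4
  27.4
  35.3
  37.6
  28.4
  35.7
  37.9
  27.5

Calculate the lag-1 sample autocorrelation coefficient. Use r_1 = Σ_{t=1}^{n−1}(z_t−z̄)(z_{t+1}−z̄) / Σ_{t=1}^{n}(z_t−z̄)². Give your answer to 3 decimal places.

-0.406

Mean z̄ = (36.3 + 38.4 + 27.4 + 35.3 + 37.6 + 28.4 + 35.7 + 37.9 + 27.5)/9 = 33.8333
Numerator Σ_{t=1}^{8}(z_t−z̄)(z_{t+1}−z̄) = -70.7978
Denominator Σ(z_t−z̄)² = 174.3200
r_1 = -70.7978 / 174.3200 = -0.406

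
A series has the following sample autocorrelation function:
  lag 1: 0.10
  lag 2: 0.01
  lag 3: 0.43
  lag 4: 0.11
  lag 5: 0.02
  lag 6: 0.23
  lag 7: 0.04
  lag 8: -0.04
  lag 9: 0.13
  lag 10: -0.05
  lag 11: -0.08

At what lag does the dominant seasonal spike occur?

The largest autocorrelation is r_3 = 0.43, with a weaker echo at lag 6 (0.23); the remaining lags stay at or below 0.13.
The dominant spike at lag 3 indicates a seasonal period of 3.

3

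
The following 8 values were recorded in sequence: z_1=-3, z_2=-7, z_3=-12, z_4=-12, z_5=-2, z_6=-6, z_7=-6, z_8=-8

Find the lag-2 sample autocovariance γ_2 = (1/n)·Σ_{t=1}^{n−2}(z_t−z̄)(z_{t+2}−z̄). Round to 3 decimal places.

Mean z̄ = (-3 − 7 − 12 − 12 − 2 − 6 − 6 − 8)/8 = -7.0000
Deviations: 4.0000, 0.0000, -5.0000, -5.0000, 5.0000, 1.0000, 1.0000, -1.0000
Σ_{t=1}^{6}(z_t−z̄)(z_{t+2}−z̄) = -46.0000
γ_2 = -46.0000 / 8 = -5.750

-5.750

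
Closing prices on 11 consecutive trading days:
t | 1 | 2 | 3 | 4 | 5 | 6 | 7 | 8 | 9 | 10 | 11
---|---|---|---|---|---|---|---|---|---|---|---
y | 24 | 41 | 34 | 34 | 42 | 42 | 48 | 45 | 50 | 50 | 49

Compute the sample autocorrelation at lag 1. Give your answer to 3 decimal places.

0.377

Mean ȳ = (24 + 41 + 34 + 34 + 42 + 42 + 48 + 45 + 50 + 50 + 49)/11 = 41.7273
Numerator Σ_{t=1}^{10}(y_t−ȳ)(y_{t+1}−ȳ) = 254.1074
Denominator Σ(y_t−ȳ)² = 674.1818
r_1 = 254.1074 / 674.1818 = 0.377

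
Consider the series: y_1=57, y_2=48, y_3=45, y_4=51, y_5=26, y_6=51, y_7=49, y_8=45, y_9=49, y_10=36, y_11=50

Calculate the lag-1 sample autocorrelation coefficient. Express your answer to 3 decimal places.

Mean ȳ = (57 + 48 + 45 + 51 + 26 + 51 + 49 + 45 + 49 + 36 + 50)/11 = 46.0909
Numerator Σ_{t=1}^{10}(y_t−ȳ)(y_{t+1}−ȳ) = -244.7355
Denominator Σ(y_t−ȳ)² = 710.9091
r_1 = -244.7355 / 710.9091 = -0.344

-0.344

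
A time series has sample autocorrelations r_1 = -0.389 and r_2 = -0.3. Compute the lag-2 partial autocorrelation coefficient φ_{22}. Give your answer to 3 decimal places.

-0.532

φ_{22} = (r_2 − r_1²) / (1 − r_1²)
r_1² = (-0.389)² = 0.151321
Numerator = -0.3 − 0.1513 = -0.4513; denominator = 1 − 0.1513 = 0.8487
φ_{22} = -0.4513 / 0.8487 = -0.532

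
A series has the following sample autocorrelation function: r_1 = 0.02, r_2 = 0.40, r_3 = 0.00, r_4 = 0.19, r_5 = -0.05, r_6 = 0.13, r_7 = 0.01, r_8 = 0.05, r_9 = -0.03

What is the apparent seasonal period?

2

The largest autocorrelation is r_2 = 0.40, with a weaker echo at lag 4 (0.19); the remaining lags stay at or below 0.13.
The dominant spike at lag 2 indicates a seasonal period of 2.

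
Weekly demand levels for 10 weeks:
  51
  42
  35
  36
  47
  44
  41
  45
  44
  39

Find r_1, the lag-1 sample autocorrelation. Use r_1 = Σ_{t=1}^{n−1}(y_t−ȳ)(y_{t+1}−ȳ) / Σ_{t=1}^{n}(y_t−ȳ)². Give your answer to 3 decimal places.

0.082

Mean ȳ = (51 + 42 + 35 + 36 + 47 + 44 + 41 + 45 + 44 + 39)/10 = 42.4000
Numerator Σ_{t=1}^{9}(y_t−ȳ)(y_{t+1}−ȳ) = 17.6400
Denominator Σ(y_t−ȳ)² = 216.4000
r_1 = 17.6400 / 216.4000 = 0.082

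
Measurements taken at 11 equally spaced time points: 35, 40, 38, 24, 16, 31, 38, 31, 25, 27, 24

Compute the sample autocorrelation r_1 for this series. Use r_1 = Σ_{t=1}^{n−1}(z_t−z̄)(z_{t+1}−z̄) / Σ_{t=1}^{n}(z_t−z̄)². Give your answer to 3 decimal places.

Mean z̄ = (35 + 40 + 38 + 24 + 16 + 31 + 38 + 31 + 25 + 27 + 24)/11 = 29.9091
Numerator Σ_{t=1}^{10}(z_t−z̄)(z_{t+1}−z̄) = 195.9917
Denominator Σ(z_t−z̄)² = 556.9091
r_1 = 195.9917 / 556.9091 = 0.352

0.352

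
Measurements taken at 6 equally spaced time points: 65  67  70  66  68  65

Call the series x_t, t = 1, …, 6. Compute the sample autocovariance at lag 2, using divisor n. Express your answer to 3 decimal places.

Mean x̄ = (65 + 67 + 70 + 66 + 68 + 65)/6 = 66.8333
Σ_{t=1}^{4}(x_t−x̄)(x_{t+2}−x̄) = -0.7222
γ_2 = -0.7222 / 6 = -0.120

-0.120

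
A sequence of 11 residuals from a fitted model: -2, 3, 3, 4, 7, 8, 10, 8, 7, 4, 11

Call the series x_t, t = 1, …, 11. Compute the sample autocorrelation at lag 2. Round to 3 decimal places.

0.265

Mean x̄ = (-2 + 3 + 3 + 4 + 7 + 8 + 10 + 8 + 7 + 4 + 11)/11 = 5.7273
Numerator Σ_{t=1}^{9}(x_t−x̄)(x_{t+2}−x̄) = 37.2149
Denominator Σ(x_t−x̄)² = 140.1818
r_2 = 37.2149 / 140.1818 = 0.265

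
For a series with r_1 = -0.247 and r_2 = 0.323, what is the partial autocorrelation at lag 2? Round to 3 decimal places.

0.279

φ_{22} = (r_2 − r_1²) / (1 − r_1²)
r_1² = (-0.247)² = 0.061009
Numerator = 0.323 − 0.0610 = 0.2620; denominator = 1 − 0.0610 = 0.9390
φ_{22} = 0.2620 / 0.9390 = 0.279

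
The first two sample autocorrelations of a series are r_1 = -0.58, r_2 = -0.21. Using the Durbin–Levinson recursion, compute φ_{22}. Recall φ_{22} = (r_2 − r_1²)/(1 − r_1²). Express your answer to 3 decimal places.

-0.823

φ_{22} = (r_2 − r_1²) / (1 − r_1²)
r_1² = (-0.58)² = 0.3364
Numerator = -0.21 − 0.3364 = -0.5464; denominator = 1 − 0.3364 = 0.6636
φ_{22} = -0.5464 / 0.6636 = -0.823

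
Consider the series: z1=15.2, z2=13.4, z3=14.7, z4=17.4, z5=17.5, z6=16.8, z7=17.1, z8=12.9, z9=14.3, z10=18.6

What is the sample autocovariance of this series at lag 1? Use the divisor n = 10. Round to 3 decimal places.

0.440

Mean z̄ = (15.2 + 13.4 + 14.7 + 17.4 + 17.5 + 16.8 + 17.1 + 12.9 + 14.3 + 18.6)/10 = 15.7900
Σ_{t=1}^{9}(z_t−z̄)(z_{t+1}−z̄) = 4.3969
γ_1 = 4.3969 / 10 = 0.440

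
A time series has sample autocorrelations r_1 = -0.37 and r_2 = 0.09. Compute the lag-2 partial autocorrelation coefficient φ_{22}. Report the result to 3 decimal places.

φ_{22} = (r_2 − r_1²) / (1 − r_1²)
r_1² = (-0.37)² = 0.1369
Numerator = 0.09 − 0.1369 = -0.0469; denominator = 1 − 0.1369 = 0.8631
φ_{22} = -0.0469 / 0.8631 = -0.054

-0.054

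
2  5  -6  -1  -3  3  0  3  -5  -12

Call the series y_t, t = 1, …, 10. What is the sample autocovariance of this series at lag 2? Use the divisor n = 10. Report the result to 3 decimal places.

-3.852

Mean ȳ = (2 + 5 − 6 − 1 − 3 + 3 + 0 + 3 − 5 − 12)/10 = -1.4000
Σ_{t=1}^{8}(y_t−ȳ)(y_{t+2}−ȳ) = -38.5200
γ_2 = -38.5200 / 10 = -3.852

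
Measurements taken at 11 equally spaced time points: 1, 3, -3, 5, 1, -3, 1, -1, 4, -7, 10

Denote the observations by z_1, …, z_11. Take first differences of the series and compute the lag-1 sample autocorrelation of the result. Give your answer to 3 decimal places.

First differences Δz: 2, -6, 8, -4, -4, 4, -2, 5, -11, 17
Mean of differences = 0.9000
Numerator Σ(Δz_t−Δz̄)(Δz_{t+1}−Δz̄) = -343.8100
Denominator Σ(Δz_t−Δz̄)² = 582.9000
r_1(Δz) = -343.8100 / 582.9000 = -0.590

-0.590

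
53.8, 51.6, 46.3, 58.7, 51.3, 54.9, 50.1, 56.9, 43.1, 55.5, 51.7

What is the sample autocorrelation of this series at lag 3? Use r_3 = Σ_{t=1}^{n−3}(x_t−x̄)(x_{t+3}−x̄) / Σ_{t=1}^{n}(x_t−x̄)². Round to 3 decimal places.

Mean x̄ = (53.8 + 51.6 + 46.3 + 58.7 + 51.3 + 54.9 + 50.1 + 56.9 + 43.1 + 55.5 + 51.7)/11 = 52.1727
Numerator Σ_{t=1}^{8}(x_t−x̄)(x_{t+3}−x̄) = -56.4250
Denominator Σ(x_t−x̄)² = 208.5218
r_3 = -56.4250 / 208.5218 = -0.271

-0.271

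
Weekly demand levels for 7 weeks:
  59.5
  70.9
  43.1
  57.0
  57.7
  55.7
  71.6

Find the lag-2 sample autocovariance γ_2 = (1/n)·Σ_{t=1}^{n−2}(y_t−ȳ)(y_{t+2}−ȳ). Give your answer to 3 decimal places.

Mean ȳ = (59.5 + 70.9 + 43.1 + 57.0 + 57.7 + 55.7 + 71.6)/7 = 59.3571
Deviations: 0.1429, 11.5429, -16.2571, -2.3571, -1.6571, -3.6571, 12.2429
Σ_{t=1}^{5}(y_t−ȳ)(y_{t+2}−ȳ) = -14.2580
γ_2 = -14.2580 / 7 = -2.037

-2.037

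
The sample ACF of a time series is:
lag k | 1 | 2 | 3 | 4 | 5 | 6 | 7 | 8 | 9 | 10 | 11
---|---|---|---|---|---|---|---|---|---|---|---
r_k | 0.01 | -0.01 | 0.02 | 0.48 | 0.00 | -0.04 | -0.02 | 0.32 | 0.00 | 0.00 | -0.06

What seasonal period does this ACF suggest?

4

The largest autocorrelation is r_4 = 0.48, with a weaker echo at lag 8 (0.32); the remaining lags stay at or below 0.02.
The dominant spike at lag 4 indicates a seasonal period of 4.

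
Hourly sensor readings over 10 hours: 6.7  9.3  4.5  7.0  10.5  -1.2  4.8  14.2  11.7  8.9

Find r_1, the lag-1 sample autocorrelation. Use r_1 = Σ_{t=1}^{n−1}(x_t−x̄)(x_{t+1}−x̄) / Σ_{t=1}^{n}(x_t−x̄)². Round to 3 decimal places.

Mean x̄ = (6.7 + 9.3 + 4.5 + 7.0 + 10.5 − 1.2 + 4.8 + 14.2 + 11.7 + 8.9)/10 = 7.6400
Numerator Σ_{t=1}^{9}(x_t−x̄)(x_{t+1}−x̄) = 6.3484
Denominator Σ(x_t−x̄)² = 169.4040
r_1 = 6.3484 / 169.4040 = 0.037

0.037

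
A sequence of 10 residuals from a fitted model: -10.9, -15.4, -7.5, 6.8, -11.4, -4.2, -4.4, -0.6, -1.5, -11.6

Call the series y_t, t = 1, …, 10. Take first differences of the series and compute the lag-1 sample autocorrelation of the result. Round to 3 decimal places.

First differences Δy: -4.5, 7.9, 14.3, -18.2, 7.2, -0.2, 3.8, -0.9, -10.1
Mean of differences = -0.0778
Numerator Σ(Δy_t−Δȳ)(Δy_{t+1}−Δȳ) = -309.3349
Denominator Σ(Δy_t−Δȳ)² = 787.4756
r_1(Δy) = -309.3349 / 787.4756 = -0.393

-0.393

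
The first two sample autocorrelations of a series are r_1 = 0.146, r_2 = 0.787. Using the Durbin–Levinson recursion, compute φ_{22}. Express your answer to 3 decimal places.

0.782

φ_{22} = (r_2 − r_1²) / (1 − r_1²)
r_1² = (0.146)² = 0.021316
Numerator = 0.787 − 0.0213 = 0.7657; denominator = 1 − 0.0213 = 0.9787
φ_{22} = 0.7657 / 0.9787 = 0.782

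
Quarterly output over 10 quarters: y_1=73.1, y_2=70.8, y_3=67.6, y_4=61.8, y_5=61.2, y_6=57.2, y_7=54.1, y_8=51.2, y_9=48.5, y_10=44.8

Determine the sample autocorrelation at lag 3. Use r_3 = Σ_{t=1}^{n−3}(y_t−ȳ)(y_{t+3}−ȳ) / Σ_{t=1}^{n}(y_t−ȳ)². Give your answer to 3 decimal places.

0.130

Mean ȳ = (73.1 + 70.8 + 67.6 + 61.8 + 61.2 + 57.2 + 54.1 + 51.2 + 48.5 + 44.8)/10 = 59.0300
Numerator Σ_{t=1}^{7}(y_t−ȳ)(y_{t+3}−ȳ) = 107.6083
Denominator Σ(y_t−ȳ)² = 824.6610
r_3 = 107.6083 / 824.6610 = 0.130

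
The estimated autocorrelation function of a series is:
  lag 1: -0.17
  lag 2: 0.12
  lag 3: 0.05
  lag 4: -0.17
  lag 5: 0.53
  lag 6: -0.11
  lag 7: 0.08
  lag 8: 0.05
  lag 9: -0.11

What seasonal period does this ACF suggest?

The largest autocorrelation is r_5 = 0.53; the remaining lags stay at or below 0.12.
The dominant spike at lag 5 indicates a seasonal period of 5.

5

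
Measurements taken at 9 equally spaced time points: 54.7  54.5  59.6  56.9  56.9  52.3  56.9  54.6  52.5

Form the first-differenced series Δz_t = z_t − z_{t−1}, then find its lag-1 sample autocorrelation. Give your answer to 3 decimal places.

-0.493

First differences Δz: -0.2, 5.1, -2.7, 0.0, -4.6, 4.6, -2.3, -2.1
Mean of differences = -0.2750
Numerator Σ(Δz_t−Δz̄)(Δz_{t+1}−Δz̄) = -41.7481
Denominator Σ(Δz_t−Δz̄)² = 84.7550
r_1(Δz) = -41.7481 / 84.7550 = -0.493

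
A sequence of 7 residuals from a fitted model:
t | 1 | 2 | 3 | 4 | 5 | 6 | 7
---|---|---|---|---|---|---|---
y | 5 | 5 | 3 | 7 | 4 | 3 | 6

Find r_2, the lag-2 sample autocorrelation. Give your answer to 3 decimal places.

Mean ȳ = (5 + 5 + 3 + 7 + 4 + 3 + 6)/7 = 4.7143
Σ(y_t−ȳ)(y_{t+2}−ȳ) = (-0.4898) + (0.6531) + (1.2245) + (-3.9184) + (-0.9184) = -3.4490
Denominator Σ(y_t−ȳ)² = 13.4286
r_2 = -3.4490 / 13.4286 = -0.257

-0.257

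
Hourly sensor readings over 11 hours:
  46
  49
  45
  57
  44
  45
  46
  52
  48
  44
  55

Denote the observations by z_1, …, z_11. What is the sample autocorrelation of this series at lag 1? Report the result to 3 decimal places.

-0.419

Mean z̄ = (46 + 49 + 45 + 57 + 44 + 45 + 46 + 52 + 48 + 44 + 55)/11 = 48.2727
Numerator Σ_{t=1}^{10}(z_t−z̄)(z_{t+1}−z̄) = -85.5289
Denominator Σ(z_t−z̄)² = 204.1818
r_1 = -85.5289 / 204.1818 = -0.419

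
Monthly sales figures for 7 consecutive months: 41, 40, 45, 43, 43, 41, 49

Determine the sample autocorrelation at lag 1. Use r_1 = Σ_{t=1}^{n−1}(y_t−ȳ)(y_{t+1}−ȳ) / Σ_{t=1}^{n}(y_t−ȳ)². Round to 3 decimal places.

Mean ȳ = (41 + 40 + 45 + 43 + 43 + 41 + 49)/7 = 43.1429
Numerator Σ_{t=1}^{6}(y_t−ȳ)(y_{t+1}−ȳ) = -11.5918
Denominator Σ(y_t−ȳ)² = 56.8571
r_1 = -11.5918 / 56.8571 = -0.204

-0.204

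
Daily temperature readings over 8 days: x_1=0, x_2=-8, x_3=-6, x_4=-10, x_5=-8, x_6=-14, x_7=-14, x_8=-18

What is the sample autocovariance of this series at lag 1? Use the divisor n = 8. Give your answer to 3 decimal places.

Mean x̄ = (0 − 8 − 6 − 10 − 8 − 14 − 14 − 18)/8 = -9.7500
Deviations: 9.7500, 1.7500, 3.7500, -0.2500, 1.7500, -4.2500, -4.2500, -8.2500
Σ_{t=1}^{7}(x_t−x̄)(x_{t+1}−x̄) = 67.9375
γ_1 = 67.9375 / 8 = 8.492

8.492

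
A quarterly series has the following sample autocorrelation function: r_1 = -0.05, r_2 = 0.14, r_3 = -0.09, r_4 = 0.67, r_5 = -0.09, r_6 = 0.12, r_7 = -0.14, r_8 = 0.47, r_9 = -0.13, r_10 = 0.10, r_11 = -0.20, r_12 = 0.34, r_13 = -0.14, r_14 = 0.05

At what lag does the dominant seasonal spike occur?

4

The largest autocorrelation is r_4 = 0.67, with weaker echoes at lags 8 (0.47) and 12 (0.34); the remaining lags stay at or below 0.14.
The dominant spike at lag 4 indicates a seasonal period of 4.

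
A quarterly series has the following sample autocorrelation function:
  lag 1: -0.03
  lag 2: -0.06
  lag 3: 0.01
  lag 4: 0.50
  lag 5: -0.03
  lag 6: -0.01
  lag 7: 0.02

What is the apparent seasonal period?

4

The largest autocorrelation is r_4 = 0.50; the remaining lags stay at or below 0.02.
The dominant spike at lag 4 indicates a seasonal period of 4.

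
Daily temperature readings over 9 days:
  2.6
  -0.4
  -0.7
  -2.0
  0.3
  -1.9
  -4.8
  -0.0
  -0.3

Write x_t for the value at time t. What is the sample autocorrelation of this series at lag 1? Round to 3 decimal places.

Mean x̄ = (2.6 − 0.4 − 0.7 − 2.0 + 0.3 − 1.9 − 4.8 − 0.0 − 0.3)/9 = -0.8000
Numerator Σ_{t=1}^{8}(x_t−x̄)(x_{t+1}−x̄) = 0.3500
Denominator Σ(x_t−x̄)² = 32.4800
r_1 = 0.3500 / 32.4800 = 0.011

0.011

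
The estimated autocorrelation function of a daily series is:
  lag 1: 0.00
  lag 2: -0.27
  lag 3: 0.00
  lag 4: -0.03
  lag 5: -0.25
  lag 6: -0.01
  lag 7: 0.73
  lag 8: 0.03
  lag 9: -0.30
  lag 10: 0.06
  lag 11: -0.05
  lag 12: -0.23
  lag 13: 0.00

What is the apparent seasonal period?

7

The largest autocorrelation is r_7 = 0.73; the remaining lags stay at or below 0.06.
The dominant spike at lag 7 indicates a seasonal period of 7.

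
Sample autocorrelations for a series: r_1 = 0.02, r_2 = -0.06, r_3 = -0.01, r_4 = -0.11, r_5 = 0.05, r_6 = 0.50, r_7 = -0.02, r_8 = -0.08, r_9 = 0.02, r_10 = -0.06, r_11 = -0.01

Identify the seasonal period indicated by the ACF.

The largest autocorrelation is r_6 = 0.50; the remaining lags stay at or below 0.05.
The dominant spike at lag 6 indicates a seasonal period of 6.

6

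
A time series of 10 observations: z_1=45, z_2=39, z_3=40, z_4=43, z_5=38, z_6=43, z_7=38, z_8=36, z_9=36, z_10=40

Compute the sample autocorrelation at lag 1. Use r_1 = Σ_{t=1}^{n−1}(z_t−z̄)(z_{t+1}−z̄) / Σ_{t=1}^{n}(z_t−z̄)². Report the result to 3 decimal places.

-0.005

Mean z̄ = (45 + 39 + 40 + 43 + 38 + 43 + 38 + 36 + 36 + 40)/10 = 39.8000
Numerator Σ_{t=1}^{9}(z_t−z̄)(z_{t+1}−z̄) = -0.4400
Denominator Σ(z_t−z̄)² = 83.6000
r_1 = -0.4400 / 83.6000 = -0.005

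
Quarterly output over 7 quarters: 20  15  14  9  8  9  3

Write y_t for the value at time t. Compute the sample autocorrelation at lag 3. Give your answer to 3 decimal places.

-0.106

Mean ȳ = (20 + 15 + 14 + 9 + 8 + 9 + 3)/7 = 11.1429
Σ(y_t−ȳ)(y_{t+3}−ȳ) = (-18.9796) + (-12.1224) + (-6.1224) + (17.4490) = -19.7755
Denominator Σ(y_t−ȳ)² = 186.8571
r_3 = -19.7755 / 186.8571 = -0.106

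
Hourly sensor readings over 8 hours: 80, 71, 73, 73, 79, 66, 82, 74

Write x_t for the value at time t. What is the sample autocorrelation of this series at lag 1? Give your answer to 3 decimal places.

Mean x̄ = (80 + 71 + 73 + 73 + 79 + 66 + 82 + 74)/8 = 74.7500
Deviations from mean: 5.2500, -3.7500, -1.7500, -1.7500, 4.2500, -8.7500, 7.2500, -0.7500
Numerator Σ_{t=1}^{7}(x_t−x̄)(x_{t+1}−x̄) = -123.5625
Denominator Σ(x_t−x̄)² = 195.5000
r_1 = -123.5625 / 195.5000 = -0.632

-0.632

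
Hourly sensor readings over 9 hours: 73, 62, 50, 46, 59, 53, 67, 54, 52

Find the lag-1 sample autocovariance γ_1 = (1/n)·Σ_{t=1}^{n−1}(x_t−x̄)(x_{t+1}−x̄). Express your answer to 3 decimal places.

4.395

Mean x̄ = (73 + 62 + 50 + 46 + 59 + 53 + 67 + 54 + 52)/9 = 57.3333
Σ_{t=1}^{8}(x_t−x̄)(x_{t+1}−x̄) = 39.5556
γ_1 = 39.5556 / 9 = 4.395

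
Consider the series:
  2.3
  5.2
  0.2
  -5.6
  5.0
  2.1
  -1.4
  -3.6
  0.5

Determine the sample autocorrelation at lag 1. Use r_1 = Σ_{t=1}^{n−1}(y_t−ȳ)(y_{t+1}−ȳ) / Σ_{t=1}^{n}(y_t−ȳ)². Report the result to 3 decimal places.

-0.062

Mean ȳ = (2.3 + 5.2 + 0.2 − 5.6 + 5.0 + 2.1 − 1.4 − 3.6 + 0.5)/9 = 0.5222
Numerator Σ_{t=1}^{8}(y_t−ȳ)(y_{t+1}−ȳ) = -6.5849
Denominator Σ(y_t−ȳ)² = 105.8556
r_1 = -6.5849 / 105.8556 = -0.062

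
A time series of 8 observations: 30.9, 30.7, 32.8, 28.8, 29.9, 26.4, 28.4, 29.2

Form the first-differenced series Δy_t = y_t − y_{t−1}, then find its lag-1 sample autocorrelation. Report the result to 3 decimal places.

-0.605

First differences Δy: -0.2, 2.1, -4.0, 1.1, -3.5, 2.0, 0.8
Mean of differences = -0.2429
Numerator Σ(Δy_t−Δȳ)(Δy_{t+1}−Δȳ) = -23.0876
Denominator Σ(Δy_t−Δȳ)² = 38.1371
r_1(Δy) = -23.0876 / 38.1371 = -0.605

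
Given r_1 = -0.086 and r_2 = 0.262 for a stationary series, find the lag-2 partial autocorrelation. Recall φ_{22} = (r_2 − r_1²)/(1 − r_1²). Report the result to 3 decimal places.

0.257

φ_{22} = (r_2 − r_1²) / (1 − r_1²)
r_1² = (-0.086)² = 0.007396
Numerator = 0.262 − 0.0074 = 0.2546; denominator = 1 − 0.0074 = 0.9926
φ_{22} = 0.2546 / 0.9926 = 0.257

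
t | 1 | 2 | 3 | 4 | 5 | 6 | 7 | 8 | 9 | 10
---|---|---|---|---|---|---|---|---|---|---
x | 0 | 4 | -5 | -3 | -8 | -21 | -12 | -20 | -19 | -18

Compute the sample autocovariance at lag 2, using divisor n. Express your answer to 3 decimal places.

28.312

Mean x̄ = (0 + 4 − 5 − 3 − 8 − 21 − 12 − 20 − 19 − 18)/10 = -10.2000
Σ_{t=1}^{8}(x_t−x̄)(x_{t+2}−x̄) = 283.1200
γ_2 = 283.1200 / 10 = 28.312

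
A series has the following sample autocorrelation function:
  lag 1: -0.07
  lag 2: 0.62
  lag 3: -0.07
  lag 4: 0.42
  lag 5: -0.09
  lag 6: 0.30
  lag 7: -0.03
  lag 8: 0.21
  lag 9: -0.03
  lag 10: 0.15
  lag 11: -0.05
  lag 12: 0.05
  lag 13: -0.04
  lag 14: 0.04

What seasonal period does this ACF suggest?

2

The largest autocorrelation is r_2 = 0.62, with weaker echoes at lags 4 (0.42), 6 (0.30), 8 (0.21) and 10 (0.15); the remaining lags stay at or below 0.05.
The dominant spike at lag 2 indicates a seasonal period of 2.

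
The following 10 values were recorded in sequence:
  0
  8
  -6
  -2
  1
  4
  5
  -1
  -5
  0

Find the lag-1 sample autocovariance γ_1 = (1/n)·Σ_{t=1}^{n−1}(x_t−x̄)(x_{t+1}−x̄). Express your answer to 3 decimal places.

Mean x̄ = (0 + 8 − 6 − 2 + 1 + 4 + 5 − 1 − 5 + 0)/10 = 0.4000
Σ_{t=1}^{9}(x_t−x̄)(x_{t+1}−x̄) = -15.7600
γ_1 = -15.7600 / 10 = -1.576

-1.576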